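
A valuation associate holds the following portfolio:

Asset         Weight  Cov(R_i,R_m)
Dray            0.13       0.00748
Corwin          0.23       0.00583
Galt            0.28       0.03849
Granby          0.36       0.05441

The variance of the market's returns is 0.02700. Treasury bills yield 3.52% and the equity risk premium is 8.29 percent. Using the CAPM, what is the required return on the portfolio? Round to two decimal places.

β_Dray = 0.00748 / 0.02700 = 0.2770
β_Corwin = 0.00583 / 0.02700 = 0.2159
β_Galt = 0.03849 / 0.02700 = 1.4256
β_Granby = 0.05441 / 0.02700 = 2.0152
β_P = Σ w_i β_i = 0.13×0.2770 + 0.23×0.2159 + 0.28×1.4256 + 0.36×2.0152 = 1.2103
E(R_P) = R_f + β_P × MRP = 3.52% + 1.2103 × 8.29% = 13.55%

13.55%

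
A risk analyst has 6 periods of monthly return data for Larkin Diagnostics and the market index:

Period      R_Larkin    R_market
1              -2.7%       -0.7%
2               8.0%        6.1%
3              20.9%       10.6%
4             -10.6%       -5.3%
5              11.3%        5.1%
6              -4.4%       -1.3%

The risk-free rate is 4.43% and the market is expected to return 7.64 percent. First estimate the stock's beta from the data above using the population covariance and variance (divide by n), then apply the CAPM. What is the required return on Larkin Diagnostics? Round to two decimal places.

10.77%

Mean R_i = (-2.7 + 8.0 + 20.9 − 10.6 + 11.3 − 4.4) / 6 = 3.7500%
Mean R_m = (-0.7 + 6.1 + 10.6 − 5.3 + 5.1 − 1.3) / 6 = 2.4167%
Σ(R_i − R̄_i)(R_m − R̄_m) = 337.3850  ⇒  Cov = 337.3850 / 6 = 56.2308
Σ(R_m − R̄_m)² = 170.8083  ⇒  Var(R_m) = 170.8083 / 6 = 28.4681
β = Cov / Var(R_m) = 56.2308 / 28.4681 = 1.9752
MRP = 7.64% − 4.43% = 3.21%
E(R) = R_f + β × MRP = 4.43% + 1.9752 × 3.21% = 10.77%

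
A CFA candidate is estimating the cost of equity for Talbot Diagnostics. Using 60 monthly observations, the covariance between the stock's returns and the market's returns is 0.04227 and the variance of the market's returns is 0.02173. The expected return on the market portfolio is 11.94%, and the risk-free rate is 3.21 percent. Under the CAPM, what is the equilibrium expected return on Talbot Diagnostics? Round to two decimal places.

20.19%

β = Cov(R_i, R_m) / Var(R_m) = 0.04227 / 0.02173 = 1.9452
MRP = 11.94% − 3.21% = 8.73%
E(R) = R_f + β × MRP = 3.21% + 1.9452 × 8.73% = 20.19%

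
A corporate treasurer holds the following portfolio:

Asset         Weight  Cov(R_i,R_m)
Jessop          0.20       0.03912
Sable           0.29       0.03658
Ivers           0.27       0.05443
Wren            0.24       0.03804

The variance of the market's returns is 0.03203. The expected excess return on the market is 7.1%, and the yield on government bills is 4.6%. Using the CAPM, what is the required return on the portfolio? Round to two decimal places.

β_Jessop = 0.03912 / 0.03203 = 1.2214
β_Sable = 0.03658 / 0.03203 = 1.1421
β_Ivers = 0.05443 / 0.03203 = 1.6993
β_Wren = 0.03804 / 0.03203 = 1.1876
β_P = Σ w_i β_i = 0.20×1.2214 + 0.29×1.1421 + 0.27×1.6993 + 0.24×1.1876 = 1.3193
E(R_P) = R_f + β_P × MRP = 4.6% + 1.3193 × 7.1% = 13.97%

13.97%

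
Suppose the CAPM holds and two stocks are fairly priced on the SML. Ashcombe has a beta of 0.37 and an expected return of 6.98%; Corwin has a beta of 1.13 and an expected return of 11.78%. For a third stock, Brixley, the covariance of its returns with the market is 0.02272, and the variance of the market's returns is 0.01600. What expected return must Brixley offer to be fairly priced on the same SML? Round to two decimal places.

MRP = (11.78% − 6.98%) / (1.13 − 0.37) = 6.3158%
R_f = 6.98% − 0.37 × 6.3158% = 4.6432%
β_Brixley = Cov / Var(R_m) = 0.02272 / 0.01600 = 1.4200
E(R_Brixley) = R_f + β × MRP = 4.6432% + 1.4200 × 6.3158% = 13.61%

13.61%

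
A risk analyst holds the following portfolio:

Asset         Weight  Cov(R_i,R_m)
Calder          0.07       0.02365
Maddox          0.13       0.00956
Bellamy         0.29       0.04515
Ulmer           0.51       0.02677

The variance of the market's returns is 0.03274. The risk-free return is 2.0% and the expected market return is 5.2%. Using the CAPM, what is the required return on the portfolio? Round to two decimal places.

β_Calder = 0.02365 / 0.03274 = 0.7224
β_Maddox = 0.00956 / 0.03274 = 0.2920
β_Bellamy = 0.04515 / 0.03274 = 1.3790
β_Ulmer = 0.02677 / 0.03274 = 0.8177
β_P = Σ w_i β_i = 0.07×0.7224 + 0.13×0.2920 + 0.29×1.3790 + 0.51×0.8177 = 0.9055
MRP = 5.2% − 2.0% = 3.20%
E(R_P) = R_f + β_P × MRP = 2.0% + 0.9055 × 3.2% = 4.90%

4.90%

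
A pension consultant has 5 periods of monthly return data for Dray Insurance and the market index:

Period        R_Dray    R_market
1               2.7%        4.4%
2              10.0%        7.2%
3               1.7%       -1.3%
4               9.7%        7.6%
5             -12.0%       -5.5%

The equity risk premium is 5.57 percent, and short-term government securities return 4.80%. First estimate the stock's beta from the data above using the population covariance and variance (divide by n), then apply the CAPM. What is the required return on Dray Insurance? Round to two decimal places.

12.99%

Mean R_i = (2.7 + 10.0 + 1.7 + 9.7 − 12.0) / 5 = 2.4200%
Mean R_m = (4.4 + 7.2 − 1.3 + 7.6 − 5.5) / 5 = 2.4800%
Σ(R_i − R̄_i)(R_m − R̄_m) = 191.3820  ⇒  Cov = 191.3820 / 5 = 38.2764
Σ(R_m − R̄_m)² = 130.1480  ⇒  Var(R_m) = 130.1480 / 5 = 26.0296
β = Cov / Var(R_m) = 38.2764 / 26.0296 = 1.4705
E(R) = R_f + β × MRP = 4.80% + 1.4705 × 5.57% = 12.99%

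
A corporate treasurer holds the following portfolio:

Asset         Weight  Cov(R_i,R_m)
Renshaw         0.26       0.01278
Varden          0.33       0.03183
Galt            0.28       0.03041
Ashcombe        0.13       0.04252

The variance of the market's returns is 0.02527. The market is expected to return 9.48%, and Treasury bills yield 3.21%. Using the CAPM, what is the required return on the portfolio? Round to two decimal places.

10.12%

β_Renshaw = 0.01278 / 0.02527 = 0.5057
β_Varden = 0.03183 / 0.02527 = 1.2596
β_Galt = 0.03041 / 0.02527 = 1.2034
β_Ashcombe = 0.04252 / 0.02527 = 1.6826
β_P = Σ w_i β_i = 0.26×0.5057 + 0.33×1.2596 + 0.28×1.2034 + 0.13×1.6826 = 1.1028
MRP = 9.48% − 3.21% = 6.27%
E(R_P) = R_f + β_P × MRP = 3.21% + 1.1028 × 6.27% = 10.12%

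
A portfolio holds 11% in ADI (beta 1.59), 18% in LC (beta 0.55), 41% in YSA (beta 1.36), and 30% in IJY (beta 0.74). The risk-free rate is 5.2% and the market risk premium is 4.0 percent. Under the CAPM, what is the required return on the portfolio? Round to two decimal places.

β_P = Σ w_i β_i = 0.11×1.59 + 0.18×0.55 + 0.41×1.36 + 0.30×0.74 = 1.0535
E(R_P) = R_f + β_P × MRP = 5.2% + 1.0535 × 4.0% = 9.41%

9.41%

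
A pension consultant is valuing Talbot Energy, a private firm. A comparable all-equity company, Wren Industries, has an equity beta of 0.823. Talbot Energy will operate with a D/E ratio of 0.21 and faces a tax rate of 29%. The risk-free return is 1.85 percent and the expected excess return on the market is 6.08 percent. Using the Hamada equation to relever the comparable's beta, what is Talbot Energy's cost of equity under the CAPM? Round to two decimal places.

β_L = β_U × [1 + (1 − t)(D/E)] = 0.823 × [1 + (1 − 0.29) × 0.21]
    = 0.823 × [1 + 0.71 × 0.21] = 0.823 × 1.1491 = 0.9457
E(R) = R_f + β_L × MRP = 1.85% + 0.9457 × 6.08% = 7.60%

7.60%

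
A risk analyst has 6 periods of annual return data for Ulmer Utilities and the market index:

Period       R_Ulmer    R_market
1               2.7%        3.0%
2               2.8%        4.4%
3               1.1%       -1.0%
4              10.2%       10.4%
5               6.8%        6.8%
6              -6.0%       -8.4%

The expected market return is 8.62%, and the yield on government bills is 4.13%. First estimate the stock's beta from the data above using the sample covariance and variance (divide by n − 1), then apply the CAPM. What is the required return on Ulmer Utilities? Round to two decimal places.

Mean R_i = (2.7 + 2.8 + 1.1 + 10.2 + 6.8 − 6.0) / 6 = 2.9333%
Mean R_m = (3.0 + 4.4 − 1.0 + 10.4 + 6.8 − 8.4) / 6 = 2.5333%
Σ(R_i − R̄_i)(R_m − R̄_m) = 177.4533  ⇒  Cov = 177.4533 / 5 = 35.4907
Σ(R_m − R̄_m)² = 215.8133  ⇒  Var(R_m) = 215.8133 / 5 = 43.1627
β = Cov / Var(R_m) = 35.4907 / 43.1627 = 0.8223
MRP = 8.62% − 4.13% = 4.49%
E(R) = R_f + β × MRP = 4.13% + 0.8223 × 4.49% = 7.82%

7.82%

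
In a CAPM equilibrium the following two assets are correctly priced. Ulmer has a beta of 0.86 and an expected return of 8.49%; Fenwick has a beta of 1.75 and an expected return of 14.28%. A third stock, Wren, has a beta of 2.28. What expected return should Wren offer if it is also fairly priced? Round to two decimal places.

17.73%

MRP (SML slope) = (14.28% − 8.49%) / (1.75 − 0.86) = 5.79% / 0.89 = 6.5056%
R_f (intercept) = 8.49% − 0.86 × 6.5056% = 2.8952%
E(R_Wren) = R_f + β × MRP = 2.8952% + 2.28 × 6.5056% = 17.73%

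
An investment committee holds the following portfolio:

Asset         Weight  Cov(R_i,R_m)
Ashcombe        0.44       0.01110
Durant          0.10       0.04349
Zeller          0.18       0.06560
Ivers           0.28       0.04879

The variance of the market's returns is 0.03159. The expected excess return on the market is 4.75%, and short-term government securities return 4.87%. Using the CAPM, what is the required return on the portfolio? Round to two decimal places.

β_Ashcombe = 0.01110 / 0.03159 = 0.3514
β_Durant = 0.04349 / 0.03159 = 1.3767
β_Zeller = 0.06560 / 0.03159 = 2.0766
β_Ivers = 0.04879 / 0.03159 = 1.5445
β_P = Σ w_i β_i = 0.44×0.3514 + 0.10×1.3767 + 0.18×2.0766 + 0.28×1.5445 = 1.0985
E(R_P) = R_f + β_P × MRP = 4.87% + 1.0985 × 4.75% = 10.09%

10.09%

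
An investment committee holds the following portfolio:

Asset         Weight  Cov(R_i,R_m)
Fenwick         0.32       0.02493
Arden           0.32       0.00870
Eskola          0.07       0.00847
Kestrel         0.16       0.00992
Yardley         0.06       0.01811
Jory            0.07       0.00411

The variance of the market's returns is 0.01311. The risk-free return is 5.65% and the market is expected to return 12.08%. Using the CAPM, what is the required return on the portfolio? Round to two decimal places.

β_Fenwick = 0.02493 / 0.01311 = 1.9016
β_Arden = 0.00870 / 0.01311 = 0.6636
β_Eskola = 0.00847 / 0.01311 = 0.6461
β_Kestrel = 0.00992 / 0.01311 = 0.7567
β_Yardley = 0.01811 / 0.01311 = 1.3814
β_Jory = 0.00411 / 0.01311 = 0.3135
β_P = Σ w_i β_i = 0.32×1.9016 + 0.32×0.6636 + 0.07×0.6461 + 0.16×0.7567 + 0.06×1.3814 + 0.07×0.3135 = 1.0920
MRP = 12.08% − 5.65% = 6.43%
E(R_P) = R_f + β_P × MRP = 5.65% + 1.0920 × 6.43% = 12.67%

12.67%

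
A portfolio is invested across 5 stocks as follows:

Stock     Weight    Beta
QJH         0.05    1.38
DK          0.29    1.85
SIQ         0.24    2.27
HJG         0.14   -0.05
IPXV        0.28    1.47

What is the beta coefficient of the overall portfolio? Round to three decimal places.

1.555

β_P = Σ w_i β_i = 0.05×1.38 + 0.29×1.85 + 0.24×2.27 + 0.14×-0.05 + 0.28×1.47 = 1.5549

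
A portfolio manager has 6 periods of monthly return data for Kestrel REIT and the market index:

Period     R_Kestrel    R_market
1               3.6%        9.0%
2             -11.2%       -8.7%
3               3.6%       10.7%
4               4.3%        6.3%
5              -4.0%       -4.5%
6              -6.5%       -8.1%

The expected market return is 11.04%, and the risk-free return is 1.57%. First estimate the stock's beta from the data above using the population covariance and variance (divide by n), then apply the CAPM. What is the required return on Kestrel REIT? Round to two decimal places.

Mean R_i = (3.6 − 11.2 + 3.6 + 4.3 − 4.0 − 6.5) / 6 = -1.7000%
Mean R_m = (9.0 − 8.7 + 10.7 + 6.3 − 4.5 − 8.1) / 6 = 0.7833%
Σ(R_i − R̄_i)(R_m − R̄_m) = 274.0900  ⇒  Cov = 274.0900 / 6 = 45.6817
Σ(R_m − R̄_m)² = 393.0483  ⇒  Var(R_m) = 393.0483 / 6 = 65.5081
β = Cov / Var(R_m) = 45.6817 / 65.5081 = 0.6973
MRP = 11.04% − 1.57% = 9.47%
E(R) = R_f + β × MRP = 1.57% + 0.6973 × 9.47% = 8.17%

8.17%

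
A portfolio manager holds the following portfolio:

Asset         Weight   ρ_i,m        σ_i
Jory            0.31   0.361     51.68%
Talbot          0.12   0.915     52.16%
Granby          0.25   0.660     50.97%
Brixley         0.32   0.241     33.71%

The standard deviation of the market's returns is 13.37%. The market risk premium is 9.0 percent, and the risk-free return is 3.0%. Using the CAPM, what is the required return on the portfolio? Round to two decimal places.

18.16%

β_Jory = 0.361 × 51.68% / 13.37% = 1.3954
β_Talbot = 0.915 × 52.16% / 13.37% = 3.5697
β_Granby = 0.660 × 50.97% / 13.37% = 2.5161
β_Brixley = 0.241 × 33.71% / 13.37% = 0.6076
β_P = Σ w_i β_i = 0.31×1.3954 + 0.12×3.5697 + 0.25×2.5161 + 0.32×0.6076 = 1.6844
E(R_P) = R_f + β_P × MRP = 3.0% + 1.6844 × 9.0% = 18.16%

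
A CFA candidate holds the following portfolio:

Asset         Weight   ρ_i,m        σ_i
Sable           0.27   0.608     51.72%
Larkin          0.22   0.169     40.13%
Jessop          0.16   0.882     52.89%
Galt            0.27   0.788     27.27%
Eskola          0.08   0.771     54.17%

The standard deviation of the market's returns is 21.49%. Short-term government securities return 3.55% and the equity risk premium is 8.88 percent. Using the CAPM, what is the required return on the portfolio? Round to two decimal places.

β_Sable = 0.608 × 51.72% / 21.49% = 1.4633
β_Larkin = 0.169 × 40.13% / 21.49% = 0.3156
β_Jessop = 0.882 × 52.89% / 21.49% = 2.1707
β_Galt = 0.788 × 27.27% / 21.49% = 0.9999
β_Eskola = 0.771 × 54.17% / 21.49% = 1.9435
β_P = Σ w_i β_i = 0.27×1.4633 + 0.22×0.3156 + 0.16×2.1707 + 0.27×0.9999 + 0.08×1.9435 = 1.2373
E(R_P) = R_f + β_P × MRP = 3.55% + 1.2373 × 8.88% = 14.54%

14.54%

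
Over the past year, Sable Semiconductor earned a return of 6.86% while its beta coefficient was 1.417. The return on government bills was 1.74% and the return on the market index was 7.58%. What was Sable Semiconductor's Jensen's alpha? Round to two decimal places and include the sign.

-3.16%

Market excess return = 7.58% − 1.74% = 5.84%
CAPM benchmark = R_f + β(R_m − R_f) = 1.74% + 1.417 × 5.84% = 10.01528%
α = actual − benchmark = 6.86% − 10.01528% = -3.16%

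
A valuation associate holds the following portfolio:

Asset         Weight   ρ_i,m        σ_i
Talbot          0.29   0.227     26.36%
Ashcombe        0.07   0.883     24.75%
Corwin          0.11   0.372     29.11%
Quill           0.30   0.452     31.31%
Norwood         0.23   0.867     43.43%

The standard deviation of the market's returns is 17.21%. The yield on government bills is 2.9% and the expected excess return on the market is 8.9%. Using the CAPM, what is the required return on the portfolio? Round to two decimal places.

11.88%

β_Talbot = 0.227 × 26.36% / 17.21% = 0.3477
β_Ashcombe = 0.883 × 24.75% / 17.21% = 1.2699
β_Corwin = 0.372 × 29.11% / 17.21% = 0.6292
β_Quill = 0.452 × 31.31% / 17.21% = 0.8223
β_Norwood = 0.867 × 43.43% / 17.21% = 2.1879
β_P = Σ w_i β_i = 0.29×0.3477 + 0.07×1.2699 + 0.11×0.6292 + 0.30×0.8223 + 0.23×2.1879 = 1.0088
E(R_P) = R_f + β_P × MRP = 2.9% + 1.0088 × 8.9% = 11.88%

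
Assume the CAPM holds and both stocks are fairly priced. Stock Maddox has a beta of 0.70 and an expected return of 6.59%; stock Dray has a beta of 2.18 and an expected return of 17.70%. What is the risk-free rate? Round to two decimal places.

Both satisfy E(R) = R_f + β·MRP, so the slope of the SML is
MRP = (17.70% − 6.59%) / (2.18 − 0.70) = 11.11% / 1.48 = 7.5068%
R_f = E(R_Maddox) − β_Maddox·MRP = 6.59% − 0.70 × 7.5068% = 1.3352%

1.34%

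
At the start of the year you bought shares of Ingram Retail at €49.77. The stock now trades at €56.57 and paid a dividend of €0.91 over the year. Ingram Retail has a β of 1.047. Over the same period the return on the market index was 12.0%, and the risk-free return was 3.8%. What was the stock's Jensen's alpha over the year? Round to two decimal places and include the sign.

+3.11%

Realised HPR = (P1 + D1 − P0) / P0 = (56.57 + 0.91 − 49.77) / 49.77 = 7.71 / 49.77 = 15.4913%
MRP = 12.0% − 3.8% = 8.20%
CAPM required = R_f + β·MRP = 3.8% + 1.047 × 8.2% = 12.3854%
α = realised − required = 15.4913% − 12.3854% = +3.11%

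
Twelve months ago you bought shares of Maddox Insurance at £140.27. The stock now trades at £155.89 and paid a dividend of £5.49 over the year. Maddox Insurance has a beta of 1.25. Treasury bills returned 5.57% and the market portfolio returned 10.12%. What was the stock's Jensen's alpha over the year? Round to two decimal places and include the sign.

Realised HPR = (P1 + D1 − P0) / P0 = (155.89 + 5.49 − 140.27) / 140.27 = 21.11 / 140.27 = 15.0495%
MRP = 10.12% − 5.57% = 4.55%
CAPM required = R_f + β·MRP = 5.57% + 1.25 × 4.55% = 11.2575%
α = realised − required = 15.0495% − 11.2575% = +3.79%

+3.79%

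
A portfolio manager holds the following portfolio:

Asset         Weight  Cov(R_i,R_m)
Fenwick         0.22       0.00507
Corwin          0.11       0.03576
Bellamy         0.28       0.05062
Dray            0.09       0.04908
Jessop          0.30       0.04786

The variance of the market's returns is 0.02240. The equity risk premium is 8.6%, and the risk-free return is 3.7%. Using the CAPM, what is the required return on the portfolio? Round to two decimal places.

β_Fenwick = 0.00507 / 0.02240 = 0.2263
β_Corwin = 0.03576 / 0.02240 = 1.5964
β_Bellamy = 0.05062 / 0.02240 = 2.2598
β_Dray = 0.04908 / 0.02240 = 2.1911
β_Jessop = 0.04786 / 0.02240 = 2.1366
β_P = Σ w_i β_i = 0.22×0.2263 + 0.11×1.5964 + 0.28×2.2598 + 0.09×2.1911 + 0.30×2.1366 = 1.6963
E(R_P) = R_f + β_P × MRP = 3.7% + 1.6963 × 8.6% = 18.29%

18.29%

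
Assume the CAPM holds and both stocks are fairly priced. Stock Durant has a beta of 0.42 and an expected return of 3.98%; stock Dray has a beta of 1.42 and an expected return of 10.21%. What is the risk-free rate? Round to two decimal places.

1.36%

Both satisfy E(R) = R_f + β·MRP, so the slope of the SML is
MRP = (10.21% − 3.98%) / (1.42 − 0.42) = 6.23% / 1.00 = 6.2300%
R_f = E(R_Durant) − β_Durant·MRP = 3.98% − 0.42 × 6.2300% = 1.3634%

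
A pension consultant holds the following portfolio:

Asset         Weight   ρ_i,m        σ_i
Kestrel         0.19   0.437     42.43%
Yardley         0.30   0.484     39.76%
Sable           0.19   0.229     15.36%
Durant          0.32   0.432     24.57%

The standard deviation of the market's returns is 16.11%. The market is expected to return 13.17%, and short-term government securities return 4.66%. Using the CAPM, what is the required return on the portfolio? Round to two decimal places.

11.72%

β_Kestrel = 0.437 × 42.43% / 16.11% = 1.1510
β_Yardley = 0.484 × 39.76% / 16.11% = 1.1945
β_Sable = 0.229 × 15.36% / 16.11% = 0.2183
β_Durant = 0.432 × 24.57% / 16.11% = 0.6589
β_P = Σ w_i β_i = 0.19×1.1510 + 0.30×1.1945 + 0.19×0.2183 + 0.32×0.6589 = 0.8294
MRP = 13.17% − 4.66% = 8.51%
E(R_P) = R_f + β_P × MRP = 4.66% + 0.8294 × 8.51% = 11.72%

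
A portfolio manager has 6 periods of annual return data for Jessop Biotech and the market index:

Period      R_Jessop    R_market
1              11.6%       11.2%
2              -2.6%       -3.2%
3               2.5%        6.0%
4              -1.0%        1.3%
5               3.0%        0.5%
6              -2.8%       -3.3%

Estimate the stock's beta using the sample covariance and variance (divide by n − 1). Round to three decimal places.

Mean R_i = (11.6 − 2.6 + 2.5 − 1.0 + 3.0 − 2.8) / 6 = 1.7833%
Mean R_m = (11.2 − 3.2 + 6.0 + 1.3 + 0.5 − 3.3) / 6 = 2.0833%
Σ(R_i − R̄_i)(R_m − R̄_m) = 140.3883  ⇒  Cov = 140.3883 / 5 = 28.0777
Σ(R_m − R̄_m)² = 158.4683  ⇒  Var(R_m) = 158.4683 / 5 = 31.6937
β = Cov / Var(R_m) = 28.0777 / 31.6937 = 0.8859

0.886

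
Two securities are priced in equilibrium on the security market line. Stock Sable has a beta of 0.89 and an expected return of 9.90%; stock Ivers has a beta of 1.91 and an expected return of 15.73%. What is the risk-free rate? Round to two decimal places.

Both satisfy E(R) = R_f + β·MRP, so the slope of the SML is
MRP = (15.73% − 9.90%) / (1.91 − 0.89) = 5.83% / 1.02 = 5.7157%
R_f = E(R_Sable) − β_Sable·MRP = 9.90% − 0.89 × 5.7157% = 4.8130%

4.81%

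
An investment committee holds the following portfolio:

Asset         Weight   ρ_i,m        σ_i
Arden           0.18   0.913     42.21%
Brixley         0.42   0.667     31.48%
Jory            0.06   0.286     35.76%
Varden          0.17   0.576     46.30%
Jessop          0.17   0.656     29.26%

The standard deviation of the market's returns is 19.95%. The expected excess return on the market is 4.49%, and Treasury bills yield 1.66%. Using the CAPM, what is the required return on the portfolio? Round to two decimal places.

7.10%

β_Arden = 0.913 × 42.21% / 19.95% = 1.9317
β_Brixley = 0.667 × 31.48% / 19.95% = 1.0525
β_Jory = 0.286 × 35.76% / 19.95% = 0.5126
β_Varden = 0.576 × 46.30% / 19.95% = 1.3368
β_Jessop = 0.656 × 29.26% / 19.95% = 0.9621
β_P = Σ w_i β_i = 0.18×1.9317 + 0.42×1.0525 + 0.06×0.5126 + 0.17×1.3368 + 0.17×0.9621 = 1.2113
E(R_P) = R_f + β_P × MRP = 1.66% + 1.2113 × 4.49% = 7.10%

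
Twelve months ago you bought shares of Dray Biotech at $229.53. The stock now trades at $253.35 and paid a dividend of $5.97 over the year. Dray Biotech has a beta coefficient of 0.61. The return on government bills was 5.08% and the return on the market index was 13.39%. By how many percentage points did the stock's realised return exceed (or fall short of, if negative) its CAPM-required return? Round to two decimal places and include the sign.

Realised HPR = (P1 + D1 − P0) / P0 = (253.35 + 5.97 − 229.53) / 229.53 = 29.79 / 229.53 = 12.9787%
MRP = 13.39% − 5.08% = 8.31%
CAPM required = R_f + β·MRP = 5.08% + 0.61 × 8.31% = 10.1491%
α = realised − required = 12.9787% − 10.1491% = +2.83%

+2.83%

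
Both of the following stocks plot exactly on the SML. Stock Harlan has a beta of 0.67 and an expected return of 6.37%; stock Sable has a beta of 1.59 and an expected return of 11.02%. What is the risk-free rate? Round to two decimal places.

Both satisfy E(R) = R_f + β·MRP, so the slope of the SML is
MRP = (11.02% − 6.37%) / (1.59 − 0.67) = 4.65% / 0.92 = 5.0543%
R_f = E(R_Harlan) − β_Harlan·MRP = 6.37% − 0.67 × 5.0543% = 2.9836%

2.98%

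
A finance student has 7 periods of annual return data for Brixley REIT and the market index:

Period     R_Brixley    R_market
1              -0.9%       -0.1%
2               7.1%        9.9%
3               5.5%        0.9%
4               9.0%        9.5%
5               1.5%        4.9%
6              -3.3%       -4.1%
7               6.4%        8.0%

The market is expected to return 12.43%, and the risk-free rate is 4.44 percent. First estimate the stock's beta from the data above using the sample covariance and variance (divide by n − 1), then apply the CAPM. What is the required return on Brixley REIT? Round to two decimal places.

Mean R_i = (-0.9 + 7.1 + 5.5 + 9.0 + 1.5 − 3.3 + 6.4) / 7 = 3.6143%
Mean R_m = (-0.1 + 9.9 + 0.9 + 9.5 + 4.9 − 4.1 + 8.0) / 7 = 4.1429%
Σ(R_i − R̄_i)(R_m − R̄_m) = 128.0957  ⇒  Cov = 128.0957 / 6 = 21.3493
Σ(R_m − R̄_m)² = 173.7571  ⇒  Var(R_m) = 173.7571 / 6 = 28.9595
β = Cov / Var(R_m) = 21.3493 / 28.9595 = 0.7372
MRP = 12.43% − 4.44% = 7.99%
E(R) = R_f + β × MRP = 4.44% + 0.7372 × 7.99% = 10.33%

10.33%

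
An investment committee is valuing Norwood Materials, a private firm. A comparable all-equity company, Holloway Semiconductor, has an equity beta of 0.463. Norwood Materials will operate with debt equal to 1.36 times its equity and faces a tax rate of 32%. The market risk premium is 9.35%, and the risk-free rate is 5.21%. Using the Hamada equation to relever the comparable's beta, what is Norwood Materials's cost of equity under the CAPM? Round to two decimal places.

β_L = β_U × [1 + (1 − t)(D/E)] = 0.463 × [1 + (1 − 0.32) × 1.36]
    = 0.463 × [1 + 0.68 × 1.36] = 0.463 × 1.9248 = 0.8912
E(R) = R_f + β_L × MRP = 5.21% + 0.8912 × 9.35% = 13.54%

13.54%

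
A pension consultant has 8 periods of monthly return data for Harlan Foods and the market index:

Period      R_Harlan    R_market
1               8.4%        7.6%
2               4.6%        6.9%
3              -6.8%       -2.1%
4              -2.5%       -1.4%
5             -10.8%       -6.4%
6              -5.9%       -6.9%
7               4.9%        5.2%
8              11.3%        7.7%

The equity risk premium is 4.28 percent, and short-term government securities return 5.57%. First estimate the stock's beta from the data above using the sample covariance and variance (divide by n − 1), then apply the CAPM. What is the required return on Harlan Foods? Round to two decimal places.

10.77%

Mean R_i = (8.4 + 4.6 − 6.8 − 2.5 − 10.8 − 5.9 + 4.9 + 11.3) / 8 = 0.4000%
Mean R_m = (7.6 + 6.9 − 2.1 − 1.4 − 6.4 − 6.9 + 5.2 + 7.7) / 8 = 1.3250%
Σ(R_i − R̄_i)(R_m − R̄_m) = 331.4400  ⇒  Cov = 331.4400 / 7 = 47.3486
Σ(R_m − R̄_m)² = 272.5950  ⇒  Var(R_m) = 272.5950 / 7 = 38.9421
β = Cov / Var(R_m) = 47.3486 / 38.9421 = 1.2159
E(R) = R_f + β × MRP = 5.57% + 1.2159 × 4.28% = 10.77%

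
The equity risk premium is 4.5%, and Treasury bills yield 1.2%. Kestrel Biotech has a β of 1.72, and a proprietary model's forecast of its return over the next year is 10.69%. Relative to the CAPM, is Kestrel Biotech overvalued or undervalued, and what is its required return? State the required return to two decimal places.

Required return = R_f + β·MRP = 1.2% + 1.72 × 4.5% = 8.94%
Forecast 10.69% > required 8.94% → the stock plots above the SML → undervalued.

Undervalued; required return 8.94%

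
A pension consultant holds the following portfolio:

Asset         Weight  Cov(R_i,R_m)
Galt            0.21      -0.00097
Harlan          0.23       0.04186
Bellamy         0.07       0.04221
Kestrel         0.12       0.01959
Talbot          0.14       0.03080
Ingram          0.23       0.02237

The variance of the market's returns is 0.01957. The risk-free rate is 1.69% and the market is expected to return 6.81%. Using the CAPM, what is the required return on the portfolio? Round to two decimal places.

8.02%

β_Galt = -0.00097 / 0.01957 = -0.0496
β_Harlan = 0.04186 / 0.01957 = 2.1390
β_Bellamy = 0.04221 / 0.01957 = 2.1569
β_Kestrel = 0.01959 / 0.01957 = 1.0010
β_Talbot = 0.03080 / 0.01957 = 1.5738
β_Ingram = 0.02237 / 0.01957 = 1.1431
β_P = Σ w_i β_i = 0.21×-0.0496 + 0.23×2.1390 + 0.07×2.1569 + 0.12×1.0010 + 0.14×1.5738 + 0.23×1.1431 = 1.2359
MRP = 6.81% − 1.69% = 5.12%
E(R_P) = R_f + β_P × MRP = 1.69% + 1.2359 × 5.12% = 8.02%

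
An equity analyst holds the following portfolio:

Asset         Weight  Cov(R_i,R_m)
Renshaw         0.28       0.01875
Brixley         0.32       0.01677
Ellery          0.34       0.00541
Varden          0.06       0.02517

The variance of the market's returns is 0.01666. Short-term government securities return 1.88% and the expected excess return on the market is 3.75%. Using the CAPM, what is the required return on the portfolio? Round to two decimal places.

β_Renshaw = 0.01875 / 0.01666 = 1.1255
β_Brixley = 0.01677 / 0.01666 = 1.0066
β_Ellery = 0.00541 / 0.01666 = 0.3247
β_Varden = 0.02517 / 0.01666 = 1.5108
β_P = Σ w_i β_i = 0.28×1.1255 + 0.32×1.0066 + 0.34×0.3247 + 0.06×1.5108 = 0.8383
E(R_P) = R_f + β_P × MRP = 1.88% + 0.8383 × 3.75% = 5.02%

5.02%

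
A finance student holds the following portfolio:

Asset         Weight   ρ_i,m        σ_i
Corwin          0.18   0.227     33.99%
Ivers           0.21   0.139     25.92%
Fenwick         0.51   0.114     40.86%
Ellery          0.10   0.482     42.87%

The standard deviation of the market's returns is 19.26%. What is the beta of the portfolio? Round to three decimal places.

0.342

β_Corwin = 0.227 × 33.99% / 19.26% = 0.4006
β_Ivers = 0.139 × 25.92% / 19.26% = 0.1871
β_Fenwick = 0.114 × 40.86% / 19.26% = 0.2419
β_Ellery = 0.482 × 42.87% / 19.26% = 1.0729
β_P = Σ w_i β_i = 0.18×0.4006 + 0.21×0.1871 + 0.51×0.2419 + 0.10×1.0729 = 0.3421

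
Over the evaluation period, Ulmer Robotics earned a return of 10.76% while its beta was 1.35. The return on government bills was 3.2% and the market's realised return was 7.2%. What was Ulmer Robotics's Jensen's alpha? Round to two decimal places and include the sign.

Market excess return = 7.2% − 3.2% = 4.00%
CAPM benchmark = R_f + β(R_m − R_f) = 3.2% + 1.35 × 4.0% = 8.6000%
α = actual − benchmark = 10.76% − 8.6000% = +2.16%

+2.16%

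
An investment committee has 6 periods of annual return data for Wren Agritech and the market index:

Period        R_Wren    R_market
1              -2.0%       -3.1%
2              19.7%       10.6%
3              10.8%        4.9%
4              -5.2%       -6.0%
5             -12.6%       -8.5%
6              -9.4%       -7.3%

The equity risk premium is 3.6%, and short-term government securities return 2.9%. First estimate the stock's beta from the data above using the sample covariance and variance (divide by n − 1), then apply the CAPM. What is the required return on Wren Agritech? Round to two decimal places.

Mean R_i = (-2.0 + 19.7 + 10.8 − 5.2 − 12.6 − 9.4) / 6 = 0.2167%
Mean R_m = (-3.1 + 10.6 + 4.9 − 6.0 − 8.5 − 7.3) / 6 = -1.5667%
Σ(R_i − R̄_i)(R_m − R̄_m) = 476.8967  ⇒  Cov = 476.8967 / 5 = 95.3793
Σ(R_m − R̄_m)² = 292.7933  ⇒  Var(R_m) = 292.7933 / 5 = 58.5587
β = Cov / Var(R_m) = 95.3793 / 58.5587 = 1.6288
E(R) = R_f + β × MRP = 2.9% + 1.6288 × 3.6% = 8.76%

8.76%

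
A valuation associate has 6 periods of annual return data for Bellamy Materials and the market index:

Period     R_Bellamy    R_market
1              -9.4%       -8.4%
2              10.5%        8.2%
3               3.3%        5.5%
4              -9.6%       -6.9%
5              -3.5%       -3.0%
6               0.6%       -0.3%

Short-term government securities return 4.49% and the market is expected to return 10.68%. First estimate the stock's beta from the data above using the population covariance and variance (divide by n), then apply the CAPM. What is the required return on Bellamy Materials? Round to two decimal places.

Mean R_i = (-9.4 + 10.5 + 3.3 − 9.6 − 3.5 + 0.6) / 6 = -1.3500%
Mean R_m = (-8.4 + 8.2 + 5.5 − 6.9 − 3.0 − 0.3) / 6 = -0.8167%
Σ(R_i − R̄_i)(R_m − R̄_m) = 253.1550  ⇒  Cov = 253.1550 / 6 = 42.1925
Σ(R_m − R̄_m)² = 220.7483  ⇒  Var(R_m) = 220.7483 / 6 = 36.7914
β = Cov / Var(R_m) = 42.1925 / 36.7914 = 1.1468
MRP = 10.68% − 4.49% = 6.19%
E(R) = R_f + β × MRP = 4.49% + 1.1468 × 6.19% = 11.59%

11.59%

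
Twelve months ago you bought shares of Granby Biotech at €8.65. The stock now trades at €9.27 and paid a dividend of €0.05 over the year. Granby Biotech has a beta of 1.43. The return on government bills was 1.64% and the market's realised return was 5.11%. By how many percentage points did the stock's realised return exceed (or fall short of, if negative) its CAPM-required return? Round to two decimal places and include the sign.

+1.14%

Realised HPR = (P1 + D1 − P0) / P0 = (9.27 + 0.05 − 8.65) / 8.65 = 0.67 / 8.65 = 7.7457%
MRP = 5.11% − 1.64% = 3.47%
CAPM required = R_f + β·MRP = 1.64% + 1.43 × 3.47% = 6.6021%
α = realised − required = 7.7457% − 6.6021% = +1.14%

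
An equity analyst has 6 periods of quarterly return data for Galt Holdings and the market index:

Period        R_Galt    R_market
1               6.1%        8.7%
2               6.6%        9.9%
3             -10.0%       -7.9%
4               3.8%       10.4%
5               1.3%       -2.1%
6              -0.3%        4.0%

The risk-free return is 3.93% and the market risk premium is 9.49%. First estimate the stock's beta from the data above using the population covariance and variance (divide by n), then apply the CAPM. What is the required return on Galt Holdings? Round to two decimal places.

Mean R_i = (6.1 + 6.6 − 10.0 + 3.8 + 1.3 − 0.3) / 6 = 1.2500%
Mean R_m = (8.7 + 9.9 − 7.9 + 10.4 − 2.1 + 4.0) / 6 = 3.8333%
Σ(R_i − R̄_i)(R_m − R̄_m) = 204.2500  ⇒  Cov = 204.2500 / 6 = 34.0417
Σ(R_m − R̄_m)² = 276.5133  ⇒  Var(R_m) = 276.5133 / 6 = 46.0856
β = Cov / Var(R_m) = 34.0417 / 46.0856 = 0.7387
E(R) = R_f + β × MRP = 3.93% + 0.7387 × 9.49% = 10.94%

10.94%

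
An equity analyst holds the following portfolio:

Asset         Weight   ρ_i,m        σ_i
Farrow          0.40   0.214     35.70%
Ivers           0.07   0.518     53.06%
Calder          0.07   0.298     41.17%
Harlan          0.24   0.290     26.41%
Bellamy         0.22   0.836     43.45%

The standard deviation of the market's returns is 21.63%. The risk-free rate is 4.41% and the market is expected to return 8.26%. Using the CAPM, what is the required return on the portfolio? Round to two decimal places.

7.20%

β_Farrow = 0.214 × 35.70% / 21.63% = 0.3532
β_Ivers = 0.518 × 53.06% / 21.63% = 1.2707
β_Calder = 0.298 × 41.17% / 21.63% = 0.5672
β_Harlan = 0.290 × 26.41% / 21.63% = 0.3541
β_Bellamy = 0.836 × 43.45% / 21.63% = 1.6793
β_P = Σ w_i β_i = 0.40×0.3532 + 0.07×1.2707 + 0.07×0.5672 + 0.24×0.3541 + 0.22×1.6793 = 0.7244
MRP = 8.26% − 4.41% = 3.85%
E(R_P) = R_f + β_P × MRP = 4.41% + 0.7244 × 3.85% = 7.20%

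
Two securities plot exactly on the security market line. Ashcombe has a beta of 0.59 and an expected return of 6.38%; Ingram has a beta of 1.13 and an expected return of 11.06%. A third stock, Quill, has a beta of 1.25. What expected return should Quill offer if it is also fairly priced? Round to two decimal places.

MRP (SML slope) = (11.06% − 6.38%) / (1.13 − 0.59) = 4.68% / 0.54 = 8.6667%
R_f (intercept) = 6.38% − 0.59 × 8.6667% = 1.2666%
E(R_Quill) = R_f + β × MRP = 1.2666% + 1.25 × 8.6667% = 12.10%

12.10%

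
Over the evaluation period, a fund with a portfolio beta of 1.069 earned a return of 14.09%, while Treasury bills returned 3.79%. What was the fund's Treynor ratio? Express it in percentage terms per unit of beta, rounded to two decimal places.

9.64%

Treynor = (R_P − R_f) / β_P = (14.09% − 3.79%) / 1.0690 = 10.30% / 1.0690 = 9.64%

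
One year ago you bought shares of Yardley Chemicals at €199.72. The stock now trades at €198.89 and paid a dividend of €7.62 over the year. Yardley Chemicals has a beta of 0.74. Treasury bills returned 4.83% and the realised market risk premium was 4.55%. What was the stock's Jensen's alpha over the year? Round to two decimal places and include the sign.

Realised HPR = (P1 + D1 − P0) / P0 = (198.89 + 7.62 − 199.72) / 199.72 = 6.79 / 199.72 = 3.3998%
CAPM required = R_f + β·MRP = 4.83% + 0.74 × 4.55% = 8.1970%
α = realised − required = 3.3998% − 8.1970% = -4.80%

-4.80%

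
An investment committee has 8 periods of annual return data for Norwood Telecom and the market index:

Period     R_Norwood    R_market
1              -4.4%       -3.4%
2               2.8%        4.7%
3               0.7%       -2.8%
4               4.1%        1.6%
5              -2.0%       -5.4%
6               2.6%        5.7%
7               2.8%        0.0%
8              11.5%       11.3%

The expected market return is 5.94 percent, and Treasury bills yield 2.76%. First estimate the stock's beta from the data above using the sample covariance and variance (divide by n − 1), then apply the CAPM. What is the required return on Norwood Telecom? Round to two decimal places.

Mean R_i = (-4.4 + 2.8 + 0.7 + 4.1 − 2.0 + 2.6 + 2.8 + 11.5) / 8 = 2.2625%
Mean R_m = (-3.4 + 4.7 − 2.8 + 1.6 − 5.4 + 5.7 + 0.0 + 11.3) / 8 = 1.4625%
Σ(R_i − R̄_i)(R_m − R̄_m) = 161.8188  ⇒  Cov = 161.8188 / 7 = 23.1170
Σ(R_m − R̄_m)² = 216.2788  ⇒  Var(R_m) = 216.2788 / 7 = 30.8970
β = Cov / Var(R_m) = 23.1170 / 30.8970 = 0.7482
MRP = 5.94% − 2.76% = 3.18%
E(R) = R_f + β × MRP = 2.76% + 0.7482 × 3.18% = 5.14%

5.14%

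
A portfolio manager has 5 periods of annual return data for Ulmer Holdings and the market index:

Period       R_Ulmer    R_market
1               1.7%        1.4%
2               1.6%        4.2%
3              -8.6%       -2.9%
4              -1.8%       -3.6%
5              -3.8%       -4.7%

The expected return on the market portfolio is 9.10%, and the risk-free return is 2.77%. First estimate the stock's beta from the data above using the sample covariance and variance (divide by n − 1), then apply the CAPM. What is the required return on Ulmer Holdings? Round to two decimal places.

Mean R_i = (1.7 + 1.6 − 8.6 − 1.8 − 3.8) / 5 = -2.1800%
Mean R_m = (1.4 + 4.2 − 2.9 − 3.6 − 4.7) / 5 = -1.1200%
Σ(R_i − R̄_i)(R_m − R̄_m) = 46.1720  ⇒  Cov = 46.1720 / 4 = 11.5430
Σ(R_m − R̄_m)² = 56.7880  ⇒  Var(R_m) = 56.7880 / 4 = 14.1970
β = Cov / Var(R_m) = 11.5430 / 14.1970 = 0.8131
MRP = 9.10% − 2.77% = 6.33%
E(R) = R_f + β × MRP = 2.77% + 0.8131 × 6.33% = 7.92%

7.92%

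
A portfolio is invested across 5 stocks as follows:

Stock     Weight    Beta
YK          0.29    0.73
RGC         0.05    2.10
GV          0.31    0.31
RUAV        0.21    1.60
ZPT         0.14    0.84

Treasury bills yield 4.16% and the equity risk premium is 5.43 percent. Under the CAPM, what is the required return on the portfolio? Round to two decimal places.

β_P = Σ w_i β_i = 0.29×0.73 + 0.05×2.10 + 0.31×0.31 + 0.21×1.60 + 0.14×0.84 = 0.8664
E(R_P) = R_f + β_P × MRP = 4.16% + 0.8664 × 5.43% = 8.86%

8.86%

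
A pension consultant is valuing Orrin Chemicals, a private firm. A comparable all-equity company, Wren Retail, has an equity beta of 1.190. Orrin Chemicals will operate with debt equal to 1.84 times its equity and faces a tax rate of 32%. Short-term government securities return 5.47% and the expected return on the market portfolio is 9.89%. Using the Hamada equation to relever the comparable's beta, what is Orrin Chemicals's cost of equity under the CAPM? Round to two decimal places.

β_L = β_U × [1 + (1 − t)(D/E)] = 1.190 × [1 + (1 − 0.32) × 1.84]
    = 1.190 × [1 + 0.68 × 1.84] = 1.190 × 2.2512 = 2.6789
MRP = 9.89% − 5.47% = 4.42%
E(R) = R_f + β_L × MRP = 5.47% + 2.6789 × 4.42% = 17.31%

17.31%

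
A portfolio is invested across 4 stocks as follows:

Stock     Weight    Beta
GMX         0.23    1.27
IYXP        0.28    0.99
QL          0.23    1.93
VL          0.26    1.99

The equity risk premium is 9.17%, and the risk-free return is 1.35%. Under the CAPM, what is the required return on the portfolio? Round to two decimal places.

15.39%

β_P = Σ w_i β_i = 0.23×1.27 + 0.28×0.99 + 0.23×1.93 + 0.26×1.99 = 1.5306
E(R_P) = R_f + β_P × MRP = 1.35% + 1.5306 × 9.17% = 15.39%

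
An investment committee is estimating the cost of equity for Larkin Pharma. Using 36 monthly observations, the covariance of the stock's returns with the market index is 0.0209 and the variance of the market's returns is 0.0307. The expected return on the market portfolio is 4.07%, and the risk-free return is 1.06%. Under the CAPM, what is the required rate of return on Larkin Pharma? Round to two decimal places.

β = Cov(R_i, R_m) / Var(R_m) = 0.0209 / 0.0307 = 0.6808
MRP = 4.07% − 1.06% = 3.01%
E(R) = R_f + β × MRP = 1.06% + 0.6808 × 3.01% = 3.11%

3.11%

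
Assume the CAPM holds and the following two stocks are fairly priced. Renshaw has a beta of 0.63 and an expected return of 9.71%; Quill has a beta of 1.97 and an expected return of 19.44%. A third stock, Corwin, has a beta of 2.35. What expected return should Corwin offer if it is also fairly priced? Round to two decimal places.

MRP (SML slope) = (19.44% − 9.71%) / (1.97 − 0.63) = 9.73% / 1.34 = 7.2612%
R_f (intercept) = 9.71% − 0.63 × 7.2612% = 5.1354%
E(R_Corwin) = R_f + β × MRP = 5.1354% + 2.35 × 7.2612% = 22.20%

22.20%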